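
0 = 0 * 159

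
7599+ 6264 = 13863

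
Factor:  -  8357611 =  - 8357611^1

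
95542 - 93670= 1872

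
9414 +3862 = 13276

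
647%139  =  91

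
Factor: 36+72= 2^2*3^3 = 108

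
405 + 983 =1388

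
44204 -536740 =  - 492536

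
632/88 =7 + 2/11 = 7.18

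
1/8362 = 1/8362=0.00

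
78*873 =68094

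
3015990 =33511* 90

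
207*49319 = 10209033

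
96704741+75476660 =172181401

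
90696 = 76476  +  14220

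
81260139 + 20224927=101485066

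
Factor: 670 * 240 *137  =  22029600=2^5 * 3^1*5^2*67^1 * 137^1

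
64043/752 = 64043/752 =85.16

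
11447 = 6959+4488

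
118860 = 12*9905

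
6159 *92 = 566628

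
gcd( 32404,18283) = 1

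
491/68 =7  +  15/68  =  7.22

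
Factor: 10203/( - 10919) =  - 57/61=-  3^1*19^1*61^( - 1)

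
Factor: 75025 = 5^2*3001^1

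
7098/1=7098 = 7098.00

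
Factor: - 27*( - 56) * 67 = 2^3*3^3*7^1*67^1 = 101304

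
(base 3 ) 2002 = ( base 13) 44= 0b111000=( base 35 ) 1l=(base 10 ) 56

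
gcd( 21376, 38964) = 4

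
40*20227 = 809080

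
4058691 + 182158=4240849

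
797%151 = 42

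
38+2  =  40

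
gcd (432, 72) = 72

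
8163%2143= 1734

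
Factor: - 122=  - 2^1 * 61^1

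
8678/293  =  29  +  181/293  =  29.62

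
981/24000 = 327/8000  =  0.04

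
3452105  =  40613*85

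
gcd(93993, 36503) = 1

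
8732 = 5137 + 3595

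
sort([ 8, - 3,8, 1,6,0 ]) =[- 3  ,  0 , 1,  6,8,8 ] 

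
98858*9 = 889722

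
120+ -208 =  - 88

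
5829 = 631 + 5198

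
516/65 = 516/65 = 7.94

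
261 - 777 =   -  516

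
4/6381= 4/6381 = 0.00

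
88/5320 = 11/665 = 0.02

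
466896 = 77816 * 6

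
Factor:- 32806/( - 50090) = 5^ ( - 1)*47^1*349^1*5009^(- 1) = 16403/25045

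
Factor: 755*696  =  525480=2^3*3^1* 5^1*29^1*151^1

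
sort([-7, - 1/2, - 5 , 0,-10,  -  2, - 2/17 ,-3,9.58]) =[ - 10,-7, - 5 , - 3, - 2, - 1/2, - 2/17,0,9.58]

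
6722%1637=174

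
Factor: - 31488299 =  - 31488299^1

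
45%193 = 45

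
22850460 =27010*846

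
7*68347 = 478429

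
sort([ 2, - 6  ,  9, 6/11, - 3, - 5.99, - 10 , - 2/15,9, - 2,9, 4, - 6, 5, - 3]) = [ - 10, - 6 , - 6,-5.99, - 3, - 3 , - 2, - 2/15,6/11, 2, 4, 5, 9,  9 , 9 ] 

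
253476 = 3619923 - 3366447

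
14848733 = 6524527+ 8324206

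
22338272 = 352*63461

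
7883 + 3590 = 11473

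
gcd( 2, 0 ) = 2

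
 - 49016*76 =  - 3725216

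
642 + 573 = 1215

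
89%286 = 89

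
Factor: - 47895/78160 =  - 2^ ( - 4)*3^1*31^1*103^1*977^( - 1) = -  9579/15632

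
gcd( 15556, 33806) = 2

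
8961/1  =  8961 = 8961.00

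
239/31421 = 239/31421 = 0.01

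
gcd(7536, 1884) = 1884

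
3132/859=3132/859 = 3.65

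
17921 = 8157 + 9764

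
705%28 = 5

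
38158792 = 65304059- 27145267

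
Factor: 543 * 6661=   3^1*181^1 *6661^1 =3616923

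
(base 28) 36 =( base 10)90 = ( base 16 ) 5A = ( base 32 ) 2Q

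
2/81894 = 1/40947 = 0.00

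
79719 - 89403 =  - 9684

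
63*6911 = 435393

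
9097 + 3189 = 12286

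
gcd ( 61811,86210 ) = 1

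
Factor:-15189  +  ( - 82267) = - 97456 =-2^4*6091^1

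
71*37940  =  2693740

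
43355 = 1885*23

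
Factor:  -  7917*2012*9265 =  - 2^2*3^1*5^1*  7^1*13^1*17^1*29^1*109^1*503^1 = - 147582222060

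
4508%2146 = 216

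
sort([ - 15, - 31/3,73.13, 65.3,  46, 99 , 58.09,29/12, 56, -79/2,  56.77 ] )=[-79/2, - 15, - 31/3,29/12,46,56, 56.77,58.09,65.3,73.13,99 ] 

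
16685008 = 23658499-6973491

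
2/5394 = 1/2697 = 0.00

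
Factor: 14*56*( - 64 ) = -2^10*7^2 = -50176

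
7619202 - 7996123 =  - 376921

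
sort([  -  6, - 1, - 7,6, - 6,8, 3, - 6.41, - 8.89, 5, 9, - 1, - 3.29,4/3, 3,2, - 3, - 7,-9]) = [  -  9, - 8.89, - 7, - 7, - 6.41, - 6, - 6 , - 3.29, - 3, - 1, - 1,4/3, 2,3, 3 , 5,6,  8,  9 ] 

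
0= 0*193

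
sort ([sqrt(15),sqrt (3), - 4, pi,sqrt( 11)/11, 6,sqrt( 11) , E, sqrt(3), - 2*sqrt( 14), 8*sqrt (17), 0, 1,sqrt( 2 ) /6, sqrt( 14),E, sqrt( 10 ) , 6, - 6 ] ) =[ - 2*sqrt( 14), -6,-4, 0,  sqrt( 2) /6, sqrt( 11) /11, 1, sqrt( 3), sqrt( 3 ), E, E, pi, sqrt(10),sqrt( 11),sqrt( 14), sqrt( 15),  6,  6, 8 * sqrt( 17)] 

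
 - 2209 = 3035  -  5244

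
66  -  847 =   -  781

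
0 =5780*0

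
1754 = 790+964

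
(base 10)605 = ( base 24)115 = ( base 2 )1001011101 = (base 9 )742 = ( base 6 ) 2445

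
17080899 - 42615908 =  - 25535009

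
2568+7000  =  9568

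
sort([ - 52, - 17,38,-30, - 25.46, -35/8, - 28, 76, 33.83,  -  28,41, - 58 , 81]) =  [ - 58, - 52, -30, - 28, - 28 ,  -  25.46, - 17, - 35/8, 33.83, 38, 41, 76, 81]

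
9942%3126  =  564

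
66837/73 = 915+42/73=915.58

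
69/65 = 1 +4/65 = 1.06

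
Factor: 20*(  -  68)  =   - 1360 = - 2^4*5^1*17^1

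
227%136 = 91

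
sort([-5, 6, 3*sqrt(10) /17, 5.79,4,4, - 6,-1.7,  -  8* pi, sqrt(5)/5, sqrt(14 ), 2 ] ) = [  -  8 *pi, - 6, - 5, - 1.7,sqrt(5)/5, 3*sqrt(10) /17,2, sqrt(14),4, 4 , 5.79, 6 ] 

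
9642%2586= 1884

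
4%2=0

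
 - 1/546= - 1 + 545/546 = -0.00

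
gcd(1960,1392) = 8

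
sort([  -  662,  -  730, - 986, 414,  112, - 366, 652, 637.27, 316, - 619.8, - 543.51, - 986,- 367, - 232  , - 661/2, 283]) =[ - 986, -986, - 730, -662 ,  -  619.8,  -  543.51, - 367,-366, - 661/2 , - 232, 112, 283, 316, 414, 637.27, 652 ] 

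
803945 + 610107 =1414052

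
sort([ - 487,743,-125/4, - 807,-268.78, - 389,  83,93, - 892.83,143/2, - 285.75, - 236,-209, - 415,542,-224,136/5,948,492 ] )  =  [ - 892.83,-807,-487, - 415,-389,-285.75,-268.78, - 236,- 224,- 209, - 125/4 , 136/5,143/2,83,93, 492,542,743 , 948 ] 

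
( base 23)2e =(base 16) 3c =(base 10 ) 60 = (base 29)22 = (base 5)220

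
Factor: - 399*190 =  - 2^1 * 3^1*5^1*7^1*19^2 = - 75810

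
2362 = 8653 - 6291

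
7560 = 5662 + 1898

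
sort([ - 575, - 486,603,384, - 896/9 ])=[ - 575,-486 ,  -  896/9,  384, 603]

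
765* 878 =671670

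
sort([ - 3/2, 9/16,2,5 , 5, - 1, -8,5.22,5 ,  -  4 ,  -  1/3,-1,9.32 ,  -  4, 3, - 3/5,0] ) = [ - 8,- 4, - 4, - 3/2, -1,  -  1, - 3/5, - 1/3 , 0 , 9/16, 2,3,5 , 5, 5,5.22,  9.32 ] 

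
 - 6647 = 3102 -9749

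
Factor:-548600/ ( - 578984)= 5^2*7^ ( - 3)*13^1 = 325/343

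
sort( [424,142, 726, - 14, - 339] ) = [ - 339, - 14,142,424,726]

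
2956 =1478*2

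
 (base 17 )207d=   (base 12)591a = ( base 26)EJ0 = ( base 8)23346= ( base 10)9958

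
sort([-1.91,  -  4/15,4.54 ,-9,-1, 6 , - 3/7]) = [ - 9,  -  1.91, - 1,- 3/7, - 4/15, 4.54,  6 ] 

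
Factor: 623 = 7^1*89^1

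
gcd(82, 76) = 2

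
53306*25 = 1332650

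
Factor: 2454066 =2^1*3^2 * 136337^1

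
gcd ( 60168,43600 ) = 872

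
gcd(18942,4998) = 42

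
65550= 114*575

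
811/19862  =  811/19862 = 0.04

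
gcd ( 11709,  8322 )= 3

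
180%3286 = 180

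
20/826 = 10/413 =0.02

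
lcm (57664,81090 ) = 2594880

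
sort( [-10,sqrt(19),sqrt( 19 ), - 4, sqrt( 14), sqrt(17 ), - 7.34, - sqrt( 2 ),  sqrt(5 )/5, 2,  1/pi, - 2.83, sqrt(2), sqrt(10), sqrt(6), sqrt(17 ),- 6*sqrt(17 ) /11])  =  [ - 10,-7.34,  -  4, - 2.83,-6* sqrt( 17)/11, - sqrt( 2) , 1/pi, sqrt(5)/5 , sqrt( 2 ), 2,sqrt(6), sqrt(10), sqrt(14), sqrt(17), sqrt( 17) , sqrt(19) , sqrt(19)] 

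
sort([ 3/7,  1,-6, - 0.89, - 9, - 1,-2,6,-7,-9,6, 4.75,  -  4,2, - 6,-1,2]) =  [-9, - 9, - 7, - 6, -6,  -  4,-2,-1,- 1,-0.89 , 3/7,1,2 , 2,4.75,6, 6 ]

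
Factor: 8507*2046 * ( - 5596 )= -97400181912 = - 2^3*3^1*11^1* 31^1*47^1*  181^1*1399^1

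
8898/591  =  15+11/197 = 15.06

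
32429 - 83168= - 50739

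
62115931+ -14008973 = 48106958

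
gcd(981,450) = 9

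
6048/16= 378 = 378.00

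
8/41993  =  8/41993 = 0.00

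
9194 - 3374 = 5820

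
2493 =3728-1235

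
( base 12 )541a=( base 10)9238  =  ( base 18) 1a94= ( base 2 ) 10010000010110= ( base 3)110200011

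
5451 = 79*69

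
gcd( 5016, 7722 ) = 66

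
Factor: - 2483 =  - 13^1*191^1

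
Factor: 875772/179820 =901/185 = 5^(-1)*  17^1*37^(-1)* 53^1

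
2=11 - 9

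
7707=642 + 7065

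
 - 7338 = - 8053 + 715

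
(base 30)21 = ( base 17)3a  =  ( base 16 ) 3D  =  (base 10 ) 61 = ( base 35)1q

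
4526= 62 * 73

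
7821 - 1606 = 6215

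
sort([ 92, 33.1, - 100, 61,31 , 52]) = [ - 100, 31, 33.1 , 52, 61, 92 ]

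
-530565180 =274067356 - 804632536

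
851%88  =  59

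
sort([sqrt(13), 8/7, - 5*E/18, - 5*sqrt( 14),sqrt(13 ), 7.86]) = [ - 5*sqrt(14), - 5*E/18,  8/7,sqrt(13),sqrt(  13),7.86 ] 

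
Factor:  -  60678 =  -2^1* 3^2*3371^1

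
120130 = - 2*( - 60065)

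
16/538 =8/269 = 0.03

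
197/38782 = 197/38782 = 0.01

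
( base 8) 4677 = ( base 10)2495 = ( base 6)15315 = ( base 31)2IF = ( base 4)212333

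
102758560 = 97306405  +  5452155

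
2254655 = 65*34687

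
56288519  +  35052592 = 91341111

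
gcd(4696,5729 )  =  1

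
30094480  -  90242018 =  - 60147538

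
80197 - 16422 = 63775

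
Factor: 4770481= 349^1*13669^1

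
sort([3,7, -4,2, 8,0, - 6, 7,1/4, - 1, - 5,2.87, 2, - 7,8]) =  [- 7,  -  6, - 5, - 4,- 1,0,1/4,2,2,  2.87,3,7,7,8,8]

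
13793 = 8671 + 5122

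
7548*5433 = 41008284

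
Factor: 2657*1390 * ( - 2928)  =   - 10813777440 = - 2^5 * 3^1 *5^1*61^1*139^1 * 2657^1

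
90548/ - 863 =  - 90548/863 = - 104.92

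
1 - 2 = - 1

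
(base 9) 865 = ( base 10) 707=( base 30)NH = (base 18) 235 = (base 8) 1303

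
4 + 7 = 11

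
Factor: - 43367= -17^1*2551^1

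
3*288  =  864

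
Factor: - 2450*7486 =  - 18340700=-2^2*5^2*7^2*19^1 * 197^1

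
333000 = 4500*74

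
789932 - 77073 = 712859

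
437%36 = 5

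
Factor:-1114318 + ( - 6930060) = - 2^1 *4022189^1 = - 8044378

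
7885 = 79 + 7806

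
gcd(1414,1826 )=2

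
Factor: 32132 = 2^2*29^1* 277^1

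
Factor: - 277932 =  - 2^2 *3^1*19^1*23^1 * 53^1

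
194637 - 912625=-717988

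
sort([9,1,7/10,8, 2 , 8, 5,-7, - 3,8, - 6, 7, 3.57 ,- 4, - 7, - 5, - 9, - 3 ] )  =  [ - 9,-7, - 7, - 6, - 5, - 4 , - 3, - 3, 7/10,1 , 2,  3.57, 5,7, 8, 8 , 8, 9 ] 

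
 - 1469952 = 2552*( - 576)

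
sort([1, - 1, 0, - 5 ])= [ - 5,- 1,0,1] 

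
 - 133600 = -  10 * 13360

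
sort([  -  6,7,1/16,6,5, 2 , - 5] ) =[ - 6, - 5, 1/16, 2,5, 6, 7] 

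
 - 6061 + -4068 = -10129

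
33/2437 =33/2437= 0.01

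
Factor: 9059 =9059^1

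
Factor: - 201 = -3^1*67^1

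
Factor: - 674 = - 2^1*337^1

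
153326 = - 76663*( - 2)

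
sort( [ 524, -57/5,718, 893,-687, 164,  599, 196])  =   [ - 687,-57/5, 164, 196 , 524,599,718, 893]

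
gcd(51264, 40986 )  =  18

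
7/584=7/584= 0.01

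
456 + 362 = 818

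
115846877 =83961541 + 31885336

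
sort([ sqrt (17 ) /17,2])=[sqrt(17)/17,2]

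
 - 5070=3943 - 9013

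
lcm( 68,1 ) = 68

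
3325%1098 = 31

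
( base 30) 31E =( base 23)547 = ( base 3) 10202122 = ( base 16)ab8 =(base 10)2744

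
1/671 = 1/671= 0.00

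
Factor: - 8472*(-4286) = 36310992 = 2^4 * 3^1*353^1*2143^1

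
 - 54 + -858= - 912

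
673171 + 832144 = 1505315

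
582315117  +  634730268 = 1217045385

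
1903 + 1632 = 3535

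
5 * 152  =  760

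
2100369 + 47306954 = 49407323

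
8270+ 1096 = 9366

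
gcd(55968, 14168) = 88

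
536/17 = 536/17 = 31.53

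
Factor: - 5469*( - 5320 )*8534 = 248297412720= 2^4*3^1*5^1*7^1*17^1*19^1*251^1 * 1823^1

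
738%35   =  3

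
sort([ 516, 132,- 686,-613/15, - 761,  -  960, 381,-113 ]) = [-960,-761, - 686, - 113,  -  613/15, 132,381, 516]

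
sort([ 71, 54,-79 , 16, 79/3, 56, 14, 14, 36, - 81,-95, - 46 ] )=[ - 95, - 81,-79, - 46,  14, 14, 16, 79/3, 36,54,56, 71 ] 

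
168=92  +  76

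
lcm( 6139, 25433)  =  178031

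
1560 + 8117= 9677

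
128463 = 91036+37427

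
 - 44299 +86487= 42188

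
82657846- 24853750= 57804096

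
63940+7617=71557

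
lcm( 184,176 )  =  4048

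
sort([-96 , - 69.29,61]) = [ - 96, - 69.29,  61]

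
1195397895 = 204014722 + 991383173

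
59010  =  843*70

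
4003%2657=1346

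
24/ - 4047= - 1 + 1341/1349 = - 0.01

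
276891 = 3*92297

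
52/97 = 52/97 = 0.54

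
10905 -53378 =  - 42473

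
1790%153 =107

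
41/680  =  41/680  =  0.06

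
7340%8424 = 7340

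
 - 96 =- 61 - 35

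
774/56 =13 + 23/28  =  13.82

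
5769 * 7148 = 41236812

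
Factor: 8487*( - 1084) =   -  9199908 = - 2^2*3^2*23^1*41^1 * 271^1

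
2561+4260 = 6821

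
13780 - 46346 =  - 32566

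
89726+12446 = 102172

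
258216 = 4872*53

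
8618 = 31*278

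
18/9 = 2 = 2.00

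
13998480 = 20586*680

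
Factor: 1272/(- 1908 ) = -2^1*3^( -1)= -2/3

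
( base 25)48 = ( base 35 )33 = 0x6C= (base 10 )108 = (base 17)66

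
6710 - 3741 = 2969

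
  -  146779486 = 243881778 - 390661264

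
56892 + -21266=35626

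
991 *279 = 276489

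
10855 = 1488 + 9367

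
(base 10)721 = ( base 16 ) 2d1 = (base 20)1G1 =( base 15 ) 331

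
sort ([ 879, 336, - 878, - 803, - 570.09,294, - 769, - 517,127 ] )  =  [ - 878, - 803, - 769, - 570.09, - 517, 127, 294,336,879] 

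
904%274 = 82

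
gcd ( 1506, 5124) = 6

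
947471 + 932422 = 1879893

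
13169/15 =13169/15 = 877.93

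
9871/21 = 470 + 1/21=   470.05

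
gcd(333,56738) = 1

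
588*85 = 49980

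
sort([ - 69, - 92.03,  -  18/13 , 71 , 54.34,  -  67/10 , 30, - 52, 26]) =[ -92.03 , - 69, -52 , - 67/10, - 18/13,  26,30, 54.34,71 ]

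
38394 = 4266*9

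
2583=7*369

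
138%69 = 0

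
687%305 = 77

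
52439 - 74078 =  -21639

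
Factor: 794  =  2^1*397^1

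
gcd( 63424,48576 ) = 64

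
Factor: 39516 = 2^2*3^1 * 37^1*89^1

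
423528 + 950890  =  1374418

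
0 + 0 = 0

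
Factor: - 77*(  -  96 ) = 7392 = 2^5*3^1*7^1 * 11^1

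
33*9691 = 319803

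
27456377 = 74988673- 47532296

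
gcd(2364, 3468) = 12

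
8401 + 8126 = 16527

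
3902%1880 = 142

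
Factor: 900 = 2^2 * 3^2 * 5^2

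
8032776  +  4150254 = 12183030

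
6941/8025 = 6941/8025 = 0.86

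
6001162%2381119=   1238924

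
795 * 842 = 669390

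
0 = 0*80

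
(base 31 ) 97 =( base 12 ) 1BA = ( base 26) b0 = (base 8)436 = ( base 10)286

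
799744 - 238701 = 561043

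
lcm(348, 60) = 1740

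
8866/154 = 403/7 = 57.57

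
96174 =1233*78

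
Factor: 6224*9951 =61935024 = 2^4*3^1 * 31^1*107^1*389^1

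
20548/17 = 1208  +  12/17 =1208.71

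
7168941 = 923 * 7767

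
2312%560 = 72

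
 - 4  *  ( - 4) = 16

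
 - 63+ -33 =-96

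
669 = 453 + 216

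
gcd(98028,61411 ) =7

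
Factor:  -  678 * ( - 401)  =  271878 = 2^1*3^1*113^1*401^1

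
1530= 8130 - 6600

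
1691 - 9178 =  - 7487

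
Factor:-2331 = -3^2*7^1*37^1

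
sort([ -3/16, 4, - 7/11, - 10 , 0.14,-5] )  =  [ - 10, - 5, - 7/11,-3/16,  0.14,4]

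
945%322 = 301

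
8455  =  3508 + 4947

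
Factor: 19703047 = 7^2 * 13^1*30931^1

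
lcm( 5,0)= 0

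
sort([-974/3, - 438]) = [ - 438,  -  974/3]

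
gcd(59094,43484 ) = 14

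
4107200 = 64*64175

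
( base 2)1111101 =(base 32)3T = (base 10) 125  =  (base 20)65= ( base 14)8d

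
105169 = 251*419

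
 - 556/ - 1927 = 556/1927 = 0.29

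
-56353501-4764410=-61117911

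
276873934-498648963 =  - 221775029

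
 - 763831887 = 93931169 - 857763056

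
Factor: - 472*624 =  - 2^7* 3^1*13^1*59^1 = - 294528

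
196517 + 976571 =1173088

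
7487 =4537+2950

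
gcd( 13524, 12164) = 4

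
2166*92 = 199272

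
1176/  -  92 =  - 294/23 = - 12.78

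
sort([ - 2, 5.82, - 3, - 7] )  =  [-7, - 3, - 2, 5.82 ]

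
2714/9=2714/9 =301.56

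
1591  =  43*37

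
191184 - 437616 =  - 246432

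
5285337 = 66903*79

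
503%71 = 6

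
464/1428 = 116/357 = 0.32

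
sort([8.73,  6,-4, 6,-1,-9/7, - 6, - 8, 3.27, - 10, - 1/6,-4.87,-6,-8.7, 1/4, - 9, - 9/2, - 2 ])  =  [  -  10, - 9, - 8.7, - 8,-6, - 6, - 4.87,  -  9/2, - 4 ,  -  2, - 9/7, - 1, - 1/6,1/4,3.27,6,6, 8.73 ]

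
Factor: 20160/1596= 240/19 = 2^4*3^1*5^1*19^( - 1)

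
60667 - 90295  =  -29628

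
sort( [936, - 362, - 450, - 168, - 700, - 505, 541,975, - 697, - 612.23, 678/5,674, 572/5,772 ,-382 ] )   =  [ - 700, - 697,-612.23, - 505, - 450, - 382,-362, - 168,572/5,678/5, 541, 674,  772, 936,975]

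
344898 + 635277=980175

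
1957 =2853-896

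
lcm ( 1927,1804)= 84788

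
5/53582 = 5/53582 = 0.00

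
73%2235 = 73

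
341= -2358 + 2699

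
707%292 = 123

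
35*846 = 29610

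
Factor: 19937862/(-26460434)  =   - 3^2*11^(- 1) * 13^(-1 )*79^1* 2003^1*13217^( - 1)= - 1424133/1890031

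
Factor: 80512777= 37^1*53^1*41057^1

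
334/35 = 9 + 19/35 = 9.54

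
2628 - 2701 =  - 73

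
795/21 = 265/7  =  37.86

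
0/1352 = 0 = 0.00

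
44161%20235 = 3691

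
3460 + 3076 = 6536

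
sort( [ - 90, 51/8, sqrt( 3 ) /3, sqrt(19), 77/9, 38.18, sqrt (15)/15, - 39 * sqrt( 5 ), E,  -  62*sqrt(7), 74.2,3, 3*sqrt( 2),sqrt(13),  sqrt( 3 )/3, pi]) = [ - 62 * sqrt( 7), - 90,  -  39*sqrt( 5), sqrt(15 ) /15, sqrt( 3 )/3,sqrt( 3 )/3, E, 3,pi, sqrt( 13 ), 3*sqrt(2), sqrt( 19),51/8,  77/9,38.18,74.2 ] 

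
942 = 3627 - 2685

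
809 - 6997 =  -6188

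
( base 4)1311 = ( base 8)165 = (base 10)117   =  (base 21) 5c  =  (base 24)4L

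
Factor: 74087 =13^1 * 41^1*139^1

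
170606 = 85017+85589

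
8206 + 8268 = 16474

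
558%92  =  6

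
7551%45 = 36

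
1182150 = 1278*925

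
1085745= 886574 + 199171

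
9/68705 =9/68705 = 0.00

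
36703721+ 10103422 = 46807143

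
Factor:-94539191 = -94539191^1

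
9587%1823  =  472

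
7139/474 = 15 + 29/474 = 15.06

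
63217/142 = 445+ 27/142 = 445.19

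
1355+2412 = 3767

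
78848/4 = 19712 = 19712.00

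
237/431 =237/431 = 0.55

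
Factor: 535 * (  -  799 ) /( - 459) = 25145/27 = 3^( - 3 )*5^1*47^1*107^1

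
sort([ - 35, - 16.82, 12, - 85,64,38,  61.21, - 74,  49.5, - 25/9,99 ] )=[ - 85, - 74, - 35,-16.82, - 25/9, 12,38, 49.5,61.21,64,  99 ] 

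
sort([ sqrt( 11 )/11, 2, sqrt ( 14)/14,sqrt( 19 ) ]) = [ sqrt (14) /14, sqrt( 11)/11, 2,sqrt( 19)]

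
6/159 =2/53 = 0.04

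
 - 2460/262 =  - 1230/131 = - 9.39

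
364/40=91/10=9.10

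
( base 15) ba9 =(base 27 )3GF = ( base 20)6BE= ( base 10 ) 2634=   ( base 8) 5112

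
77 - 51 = 26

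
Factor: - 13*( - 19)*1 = 247 = 13^1*19^1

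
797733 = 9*88637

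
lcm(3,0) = 0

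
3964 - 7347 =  - 3383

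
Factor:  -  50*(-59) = 2^1*5^2*59^1= 2950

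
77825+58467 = 136292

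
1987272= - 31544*( - 63)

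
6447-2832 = 3615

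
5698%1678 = 664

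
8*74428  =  595424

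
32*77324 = 2474368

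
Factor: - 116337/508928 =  - 2^(-10)*3^1 * 7^(-1 )  *13^1*19^1*71^(-1)*157^1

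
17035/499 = 34 + 69/499 =34.14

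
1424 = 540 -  - 884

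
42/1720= 21/860=0.02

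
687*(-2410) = -1655670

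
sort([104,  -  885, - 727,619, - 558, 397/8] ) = [ - 885, - 727, - 558,  397/8,104,619]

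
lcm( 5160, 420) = 36120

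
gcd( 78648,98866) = 2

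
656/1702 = 328/851 = 0.39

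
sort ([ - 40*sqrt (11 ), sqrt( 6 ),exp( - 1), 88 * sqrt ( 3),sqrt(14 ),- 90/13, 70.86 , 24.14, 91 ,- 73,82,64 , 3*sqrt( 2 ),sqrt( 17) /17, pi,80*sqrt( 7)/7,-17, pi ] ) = [ - 40 * sqrt( 11),-73,-17, - 90/13, sqrt( 17) /17,exp (-1), sqrt(6 ),pi, pi, sqrt( 14),  3*sqrt (2 ),24.14, 80*sqrt( 7 )/7,  64,70.86, 82,91, 88*sqrt(3) ]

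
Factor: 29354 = 2^1* 13^1 * 1129^1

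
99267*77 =7643559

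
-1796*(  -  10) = 17960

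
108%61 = 47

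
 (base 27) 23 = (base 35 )1M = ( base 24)29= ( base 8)71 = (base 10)57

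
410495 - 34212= 376283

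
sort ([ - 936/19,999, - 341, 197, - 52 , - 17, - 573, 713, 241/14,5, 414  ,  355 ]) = [ - 573, - 341, - 52, - 936/19 , - 17,  5, 241/14 , 197,355, 414,713, 999] 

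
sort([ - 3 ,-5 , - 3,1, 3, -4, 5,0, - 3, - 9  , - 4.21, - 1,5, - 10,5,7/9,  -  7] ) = [ - 10, - 9,-7, - 5,-4.21 , - 4,-3, - 3, - 3 , - 1,0 , 7/9, 1,3,5, 5, 5]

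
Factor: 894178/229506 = 447089/114753 = 3^(-1)*19^1*29^( - 1 ) * 1319^(-1)*23531^1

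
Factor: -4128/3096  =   - 2^2 * 3^( - 1 )=- 4/3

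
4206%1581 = 1044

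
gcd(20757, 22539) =33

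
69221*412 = 28519052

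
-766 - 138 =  - 904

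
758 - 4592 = - 3834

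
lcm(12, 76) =228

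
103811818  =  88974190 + 14837628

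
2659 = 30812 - 28153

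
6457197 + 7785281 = 14242478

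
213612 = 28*7629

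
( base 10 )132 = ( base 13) A2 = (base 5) 1012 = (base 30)4C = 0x84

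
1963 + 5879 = 7842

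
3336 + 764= 4100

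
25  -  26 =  - 1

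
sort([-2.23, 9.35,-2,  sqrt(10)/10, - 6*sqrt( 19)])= [ - 6 * sqrt ( 19), - 2.23,  -  2, sqrt( 10)/10,9.35]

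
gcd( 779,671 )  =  1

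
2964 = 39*76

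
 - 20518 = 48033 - 68551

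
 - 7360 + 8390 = 1030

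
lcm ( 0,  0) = 0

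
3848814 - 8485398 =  - 4636584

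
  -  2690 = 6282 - 8972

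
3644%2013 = 1631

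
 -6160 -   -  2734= -3426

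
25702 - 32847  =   - 7145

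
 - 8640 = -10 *864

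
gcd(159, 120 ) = 3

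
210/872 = 105/436 =0.24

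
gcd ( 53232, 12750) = 6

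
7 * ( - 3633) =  - 25431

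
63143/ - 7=  -  63143/7  =  - 9020.43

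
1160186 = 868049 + 292137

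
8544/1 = 8544 = 8544.00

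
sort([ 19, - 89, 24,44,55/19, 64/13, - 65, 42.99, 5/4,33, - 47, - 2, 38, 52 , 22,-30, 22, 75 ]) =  [-89,-65, - 47,-30, - 2,5/4, 55/19,64/13, 19,22,22, 24, 33, 38, 42.99, 44, 52,75]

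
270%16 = 14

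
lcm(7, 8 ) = 56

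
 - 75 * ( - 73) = 5475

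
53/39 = 1  +  14/39 = 1.36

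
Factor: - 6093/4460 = - 2^ (-2 )*3^2*5^( - 1)*223^( - 1 )*677^1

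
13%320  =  13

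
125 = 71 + 54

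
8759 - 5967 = 2792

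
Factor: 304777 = 11^1*103^1 * 269^1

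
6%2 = 0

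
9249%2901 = 546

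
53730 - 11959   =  41771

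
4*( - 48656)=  - 194624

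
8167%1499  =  672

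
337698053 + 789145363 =1126843416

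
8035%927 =619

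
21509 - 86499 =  - 64990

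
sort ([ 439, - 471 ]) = [ - 471, 439 ] 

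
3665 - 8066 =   -  4401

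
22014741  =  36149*609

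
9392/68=138 + 2/17 = 138.12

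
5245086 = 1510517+3734569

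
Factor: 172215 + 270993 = 2^3 * 3^1*59^1*313^1 = 443208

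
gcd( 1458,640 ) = 2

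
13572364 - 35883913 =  - 22311549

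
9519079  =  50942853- 41423774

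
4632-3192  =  1440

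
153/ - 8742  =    -  51/2914 = - 0.02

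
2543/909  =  2543/909 = 2.80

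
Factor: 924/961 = 2^2*3^1 * 7^1*11^1*31^( - 2) 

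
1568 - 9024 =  - 7456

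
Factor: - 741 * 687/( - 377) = 39159/29= 3^2 * 19^1*29^( - 1)*229^1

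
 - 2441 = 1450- 3891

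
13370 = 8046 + 5324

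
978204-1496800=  - 518596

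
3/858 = 1/286= 0.00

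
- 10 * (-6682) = 66820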